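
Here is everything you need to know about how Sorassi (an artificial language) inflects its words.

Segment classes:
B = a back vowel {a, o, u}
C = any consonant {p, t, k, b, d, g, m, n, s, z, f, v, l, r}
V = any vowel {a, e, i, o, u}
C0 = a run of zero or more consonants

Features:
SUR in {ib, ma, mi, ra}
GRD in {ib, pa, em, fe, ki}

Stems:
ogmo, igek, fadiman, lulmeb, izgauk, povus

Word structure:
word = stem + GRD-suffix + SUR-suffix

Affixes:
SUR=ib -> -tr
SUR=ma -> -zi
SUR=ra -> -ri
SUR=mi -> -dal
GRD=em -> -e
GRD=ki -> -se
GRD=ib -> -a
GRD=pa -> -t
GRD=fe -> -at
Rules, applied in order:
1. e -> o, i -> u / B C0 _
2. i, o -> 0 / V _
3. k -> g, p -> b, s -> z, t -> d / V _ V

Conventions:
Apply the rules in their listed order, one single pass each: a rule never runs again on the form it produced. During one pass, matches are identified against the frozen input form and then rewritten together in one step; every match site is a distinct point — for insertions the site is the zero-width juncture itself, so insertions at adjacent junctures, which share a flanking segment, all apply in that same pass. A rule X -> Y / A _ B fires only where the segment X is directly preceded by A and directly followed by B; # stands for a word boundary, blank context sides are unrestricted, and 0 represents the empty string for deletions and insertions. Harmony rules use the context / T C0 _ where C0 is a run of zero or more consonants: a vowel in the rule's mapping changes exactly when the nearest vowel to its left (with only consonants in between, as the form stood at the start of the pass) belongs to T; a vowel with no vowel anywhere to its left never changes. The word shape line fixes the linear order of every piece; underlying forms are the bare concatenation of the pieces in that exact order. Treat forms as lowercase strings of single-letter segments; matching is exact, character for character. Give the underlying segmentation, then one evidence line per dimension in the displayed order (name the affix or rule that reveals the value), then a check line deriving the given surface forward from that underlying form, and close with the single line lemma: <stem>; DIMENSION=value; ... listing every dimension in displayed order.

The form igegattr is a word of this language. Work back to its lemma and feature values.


underlying: igek-at-tr
SUR=ib - signalled by the affix -tr
GRD=fe - signalled by the affix -at
check: igekattr -> igekattr -> igekattr -> igegattr
lemma: igek; SUR=ib; GRD=fe


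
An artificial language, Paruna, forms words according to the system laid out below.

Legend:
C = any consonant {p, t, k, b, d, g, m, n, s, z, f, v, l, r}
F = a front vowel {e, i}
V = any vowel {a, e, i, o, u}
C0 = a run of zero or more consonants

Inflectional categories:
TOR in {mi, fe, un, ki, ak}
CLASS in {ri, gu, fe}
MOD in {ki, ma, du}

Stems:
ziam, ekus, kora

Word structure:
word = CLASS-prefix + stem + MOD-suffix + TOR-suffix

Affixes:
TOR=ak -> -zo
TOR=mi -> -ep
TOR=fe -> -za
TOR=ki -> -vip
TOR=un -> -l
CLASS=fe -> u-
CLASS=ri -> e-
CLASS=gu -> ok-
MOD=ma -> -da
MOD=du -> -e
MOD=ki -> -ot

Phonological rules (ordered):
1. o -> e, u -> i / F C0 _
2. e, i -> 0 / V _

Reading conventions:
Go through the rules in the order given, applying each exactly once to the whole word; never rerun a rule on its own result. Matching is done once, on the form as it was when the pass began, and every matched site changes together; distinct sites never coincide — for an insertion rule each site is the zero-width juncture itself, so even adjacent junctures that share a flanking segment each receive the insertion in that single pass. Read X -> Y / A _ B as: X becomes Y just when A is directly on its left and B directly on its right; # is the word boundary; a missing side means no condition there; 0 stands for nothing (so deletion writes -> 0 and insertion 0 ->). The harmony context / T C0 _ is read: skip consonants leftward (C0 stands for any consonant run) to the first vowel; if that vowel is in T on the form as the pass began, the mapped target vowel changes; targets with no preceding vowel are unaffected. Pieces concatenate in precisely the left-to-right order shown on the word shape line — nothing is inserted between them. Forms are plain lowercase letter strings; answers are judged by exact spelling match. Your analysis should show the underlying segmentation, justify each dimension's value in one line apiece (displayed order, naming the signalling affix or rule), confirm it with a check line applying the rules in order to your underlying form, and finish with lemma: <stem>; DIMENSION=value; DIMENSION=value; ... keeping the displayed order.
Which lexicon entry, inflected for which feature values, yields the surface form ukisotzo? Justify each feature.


underlying: u-ekus-ot-zo
TOR=ak - signalled by the affix -zo
CLASS=fe - signalled by the affix u-
MOD=ki - signalled by the affix -ot
check: uekusotzo -> uekisotzo -> ukisotzo
lemma: ekus; TOR=ak; CLASS=fe; MOD=ki


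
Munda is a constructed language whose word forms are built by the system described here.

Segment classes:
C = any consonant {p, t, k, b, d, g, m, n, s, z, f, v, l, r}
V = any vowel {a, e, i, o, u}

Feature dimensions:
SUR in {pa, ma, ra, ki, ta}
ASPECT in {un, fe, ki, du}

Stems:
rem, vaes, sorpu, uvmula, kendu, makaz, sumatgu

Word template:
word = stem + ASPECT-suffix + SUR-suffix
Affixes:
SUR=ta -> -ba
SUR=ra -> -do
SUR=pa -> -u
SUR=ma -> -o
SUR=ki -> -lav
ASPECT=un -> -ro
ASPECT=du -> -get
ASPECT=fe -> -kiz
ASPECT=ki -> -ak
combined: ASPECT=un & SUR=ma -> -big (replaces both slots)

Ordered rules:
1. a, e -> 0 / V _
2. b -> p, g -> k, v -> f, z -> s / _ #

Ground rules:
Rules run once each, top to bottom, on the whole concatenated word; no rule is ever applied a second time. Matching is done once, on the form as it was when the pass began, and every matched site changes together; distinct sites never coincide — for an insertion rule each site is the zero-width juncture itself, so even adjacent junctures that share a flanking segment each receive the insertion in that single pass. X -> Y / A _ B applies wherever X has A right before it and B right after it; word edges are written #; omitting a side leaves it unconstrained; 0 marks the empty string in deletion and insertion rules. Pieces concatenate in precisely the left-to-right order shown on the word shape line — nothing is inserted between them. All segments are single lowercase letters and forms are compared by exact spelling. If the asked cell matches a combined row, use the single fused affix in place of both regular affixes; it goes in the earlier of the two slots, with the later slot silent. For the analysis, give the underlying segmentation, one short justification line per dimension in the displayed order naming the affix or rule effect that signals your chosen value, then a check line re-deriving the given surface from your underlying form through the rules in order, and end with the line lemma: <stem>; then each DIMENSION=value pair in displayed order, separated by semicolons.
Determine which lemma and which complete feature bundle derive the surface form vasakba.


underlying: vaes-ak-ba
SUR=ta - signalled by the affix -ba
ASPECT=ki - signalled by the affix -ak
check: vaesakba -> vasakba -> vasakba
lemma: vaes; SUR=ta; ASPECT=ki


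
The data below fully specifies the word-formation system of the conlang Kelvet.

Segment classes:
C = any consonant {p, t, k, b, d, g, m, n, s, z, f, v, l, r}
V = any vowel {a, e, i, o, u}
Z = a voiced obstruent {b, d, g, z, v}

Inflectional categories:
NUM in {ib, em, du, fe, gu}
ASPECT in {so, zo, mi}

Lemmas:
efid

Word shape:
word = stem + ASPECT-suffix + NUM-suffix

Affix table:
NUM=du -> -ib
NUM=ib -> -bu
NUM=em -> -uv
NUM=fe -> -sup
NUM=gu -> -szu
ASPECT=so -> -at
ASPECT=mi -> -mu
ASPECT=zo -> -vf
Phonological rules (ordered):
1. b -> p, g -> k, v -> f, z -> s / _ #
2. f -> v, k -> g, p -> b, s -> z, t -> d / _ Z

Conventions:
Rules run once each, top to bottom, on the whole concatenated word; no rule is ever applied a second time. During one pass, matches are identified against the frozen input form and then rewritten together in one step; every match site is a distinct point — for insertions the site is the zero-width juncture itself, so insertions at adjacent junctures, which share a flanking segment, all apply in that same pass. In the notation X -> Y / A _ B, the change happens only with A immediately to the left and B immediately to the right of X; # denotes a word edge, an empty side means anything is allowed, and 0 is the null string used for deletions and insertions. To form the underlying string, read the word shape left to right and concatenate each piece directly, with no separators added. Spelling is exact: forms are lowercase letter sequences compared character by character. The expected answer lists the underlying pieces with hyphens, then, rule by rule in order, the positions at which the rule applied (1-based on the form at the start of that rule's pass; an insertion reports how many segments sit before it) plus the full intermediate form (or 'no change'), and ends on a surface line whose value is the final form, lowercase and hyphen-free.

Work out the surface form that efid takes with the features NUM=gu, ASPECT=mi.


underlying: efid-mu-szu
1. b -> p, g -> k, v -> f, z -> s / _ #: no change
2. f -> v, k -> g, p -> b, s -> z, t -> d / _ Z: fires at position(s) 7: efidmuzzu
surface: efidmuzzu


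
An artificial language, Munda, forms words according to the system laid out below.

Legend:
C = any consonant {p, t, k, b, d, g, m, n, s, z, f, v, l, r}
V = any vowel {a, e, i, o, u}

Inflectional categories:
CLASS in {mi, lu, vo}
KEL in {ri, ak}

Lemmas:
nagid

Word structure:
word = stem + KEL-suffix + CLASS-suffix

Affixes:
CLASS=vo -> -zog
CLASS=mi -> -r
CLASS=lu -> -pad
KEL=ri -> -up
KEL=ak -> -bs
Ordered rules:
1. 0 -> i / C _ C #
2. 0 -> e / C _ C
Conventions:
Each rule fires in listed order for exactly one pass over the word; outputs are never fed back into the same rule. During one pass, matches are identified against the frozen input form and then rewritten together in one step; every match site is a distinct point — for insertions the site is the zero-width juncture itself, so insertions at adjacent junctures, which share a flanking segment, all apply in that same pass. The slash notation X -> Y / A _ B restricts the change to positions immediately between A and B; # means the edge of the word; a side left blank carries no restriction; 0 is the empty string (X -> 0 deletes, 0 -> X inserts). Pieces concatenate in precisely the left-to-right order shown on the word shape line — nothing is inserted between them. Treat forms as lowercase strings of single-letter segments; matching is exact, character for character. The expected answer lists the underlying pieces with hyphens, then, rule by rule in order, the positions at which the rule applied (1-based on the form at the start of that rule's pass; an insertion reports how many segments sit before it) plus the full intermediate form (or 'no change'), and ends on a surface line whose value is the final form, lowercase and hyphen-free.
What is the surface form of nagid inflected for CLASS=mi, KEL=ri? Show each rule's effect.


underlying: nagid-up-r
1. 0 -> i / C _ C #: inserts after position(s) 7: nagidupir
2. 0 -> e / C _ C: no change
surface: nagidupir


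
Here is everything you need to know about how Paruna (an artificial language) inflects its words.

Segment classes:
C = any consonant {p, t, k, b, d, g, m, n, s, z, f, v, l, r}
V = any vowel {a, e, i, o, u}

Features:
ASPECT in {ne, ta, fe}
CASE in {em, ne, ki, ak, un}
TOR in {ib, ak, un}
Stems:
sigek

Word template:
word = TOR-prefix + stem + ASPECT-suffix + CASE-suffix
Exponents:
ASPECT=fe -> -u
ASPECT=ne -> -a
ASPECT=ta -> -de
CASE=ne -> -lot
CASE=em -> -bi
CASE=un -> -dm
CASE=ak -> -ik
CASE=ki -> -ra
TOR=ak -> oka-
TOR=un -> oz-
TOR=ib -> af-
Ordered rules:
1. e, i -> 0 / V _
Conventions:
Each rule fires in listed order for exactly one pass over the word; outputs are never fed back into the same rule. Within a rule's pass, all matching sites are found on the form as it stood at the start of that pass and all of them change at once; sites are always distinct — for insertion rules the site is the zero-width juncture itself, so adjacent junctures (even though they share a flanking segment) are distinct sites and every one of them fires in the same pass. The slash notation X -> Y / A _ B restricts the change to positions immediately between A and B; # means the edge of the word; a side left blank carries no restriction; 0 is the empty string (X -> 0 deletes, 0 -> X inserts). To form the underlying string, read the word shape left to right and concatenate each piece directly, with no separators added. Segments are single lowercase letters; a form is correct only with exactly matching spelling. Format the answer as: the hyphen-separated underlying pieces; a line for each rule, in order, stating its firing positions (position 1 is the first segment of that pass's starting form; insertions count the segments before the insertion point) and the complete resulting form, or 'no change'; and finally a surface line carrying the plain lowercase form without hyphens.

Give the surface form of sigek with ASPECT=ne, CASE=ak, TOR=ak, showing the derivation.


underlying: oka-sigek-a-ik
1. e, i -> 0 / V _: fires at position(s) 10: okasigekak
surface: okasigekak


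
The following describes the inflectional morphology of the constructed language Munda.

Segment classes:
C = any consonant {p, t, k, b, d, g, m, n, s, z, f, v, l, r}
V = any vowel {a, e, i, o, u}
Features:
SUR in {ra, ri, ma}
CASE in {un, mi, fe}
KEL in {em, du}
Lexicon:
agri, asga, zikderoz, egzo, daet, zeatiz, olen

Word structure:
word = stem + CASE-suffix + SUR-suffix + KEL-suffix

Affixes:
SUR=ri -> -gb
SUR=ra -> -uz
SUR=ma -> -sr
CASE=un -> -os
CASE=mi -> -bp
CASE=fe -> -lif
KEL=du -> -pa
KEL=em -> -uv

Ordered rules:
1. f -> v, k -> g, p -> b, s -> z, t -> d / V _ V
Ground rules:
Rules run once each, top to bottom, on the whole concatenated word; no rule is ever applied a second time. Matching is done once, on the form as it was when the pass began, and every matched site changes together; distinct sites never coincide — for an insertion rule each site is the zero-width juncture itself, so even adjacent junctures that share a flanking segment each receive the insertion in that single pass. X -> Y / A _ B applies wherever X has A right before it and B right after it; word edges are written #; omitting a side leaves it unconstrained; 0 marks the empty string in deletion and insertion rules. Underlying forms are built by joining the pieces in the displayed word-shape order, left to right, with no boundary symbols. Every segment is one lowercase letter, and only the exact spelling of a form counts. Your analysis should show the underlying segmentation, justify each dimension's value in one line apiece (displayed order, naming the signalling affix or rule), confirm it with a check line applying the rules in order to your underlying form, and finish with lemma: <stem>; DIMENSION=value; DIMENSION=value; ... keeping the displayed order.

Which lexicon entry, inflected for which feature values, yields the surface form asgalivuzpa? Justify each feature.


underlying: asga-lif-uz-pa
SUR=ra - signalled by the affix -uz
CASE=fe - signalled by the affix -lif
KEL=du - signalled by the affix -pa
check: asgalifuzpa -> asgalivuzpa
lemma: asga; SUR=ra; CASE=fe; KEL=du


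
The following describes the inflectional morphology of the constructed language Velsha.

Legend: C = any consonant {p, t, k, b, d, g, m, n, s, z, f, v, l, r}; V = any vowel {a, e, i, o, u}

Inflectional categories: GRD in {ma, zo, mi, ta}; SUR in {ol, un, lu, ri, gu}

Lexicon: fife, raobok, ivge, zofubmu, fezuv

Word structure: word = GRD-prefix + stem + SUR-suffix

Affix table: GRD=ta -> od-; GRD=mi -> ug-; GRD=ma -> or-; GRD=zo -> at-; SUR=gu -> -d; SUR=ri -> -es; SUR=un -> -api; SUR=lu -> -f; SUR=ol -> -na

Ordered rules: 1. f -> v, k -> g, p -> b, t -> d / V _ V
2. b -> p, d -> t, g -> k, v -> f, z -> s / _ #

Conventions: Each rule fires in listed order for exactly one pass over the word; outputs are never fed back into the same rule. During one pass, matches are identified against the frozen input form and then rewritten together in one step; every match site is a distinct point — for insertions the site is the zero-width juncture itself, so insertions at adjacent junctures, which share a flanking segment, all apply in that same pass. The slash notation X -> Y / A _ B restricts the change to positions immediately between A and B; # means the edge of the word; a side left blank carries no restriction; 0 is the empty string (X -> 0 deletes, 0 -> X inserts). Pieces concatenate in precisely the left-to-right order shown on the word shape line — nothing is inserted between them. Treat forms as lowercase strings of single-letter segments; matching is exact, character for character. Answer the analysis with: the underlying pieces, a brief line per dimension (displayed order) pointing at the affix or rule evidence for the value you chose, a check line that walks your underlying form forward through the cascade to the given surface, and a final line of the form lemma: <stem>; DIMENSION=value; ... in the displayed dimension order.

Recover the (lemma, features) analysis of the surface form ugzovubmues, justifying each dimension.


underlying: ug-zofubmu-es
GRD=mi - signalled by the affix ug-
SUR=ri - signalled by the affix -es
check: ugzofubmues -> ugzovubmues -> ugzovubmues
lemma: zofubmu; GRD=mi; SUR=ri


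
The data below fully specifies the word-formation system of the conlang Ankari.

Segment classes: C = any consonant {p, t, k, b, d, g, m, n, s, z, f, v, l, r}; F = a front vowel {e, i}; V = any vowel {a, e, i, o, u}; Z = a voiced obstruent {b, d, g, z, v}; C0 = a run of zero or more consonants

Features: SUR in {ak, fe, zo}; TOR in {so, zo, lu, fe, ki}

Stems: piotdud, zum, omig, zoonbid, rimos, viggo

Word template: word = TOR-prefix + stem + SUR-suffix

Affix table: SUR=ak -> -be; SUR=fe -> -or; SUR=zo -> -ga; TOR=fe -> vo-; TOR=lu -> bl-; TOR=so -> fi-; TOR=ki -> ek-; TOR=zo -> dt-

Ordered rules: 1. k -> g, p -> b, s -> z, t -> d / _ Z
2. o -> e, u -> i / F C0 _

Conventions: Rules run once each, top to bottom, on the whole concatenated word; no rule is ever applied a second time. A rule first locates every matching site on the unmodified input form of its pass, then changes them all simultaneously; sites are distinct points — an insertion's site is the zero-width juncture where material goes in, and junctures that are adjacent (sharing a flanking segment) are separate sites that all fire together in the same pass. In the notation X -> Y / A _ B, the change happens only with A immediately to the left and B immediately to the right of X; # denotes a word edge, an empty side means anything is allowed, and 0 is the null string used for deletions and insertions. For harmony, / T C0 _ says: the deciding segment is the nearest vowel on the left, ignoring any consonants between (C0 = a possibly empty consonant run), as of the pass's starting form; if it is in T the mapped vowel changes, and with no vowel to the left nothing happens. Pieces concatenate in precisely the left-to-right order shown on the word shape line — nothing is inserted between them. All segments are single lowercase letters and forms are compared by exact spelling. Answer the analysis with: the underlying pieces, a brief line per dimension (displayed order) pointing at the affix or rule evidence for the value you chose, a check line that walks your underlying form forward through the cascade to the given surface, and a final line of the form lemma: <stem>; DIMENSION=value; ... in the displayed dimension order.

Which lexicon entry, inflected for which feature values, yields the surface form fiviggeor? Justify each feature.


underlying: fi-viggo-or
SUR=fe - signalled by the affix -or
TOR=so - signalled by the affix fi-
check: fiviggoor -> fiviggoor -> fiviggeor
lemma: viggo; SUR=fe; TOR=so


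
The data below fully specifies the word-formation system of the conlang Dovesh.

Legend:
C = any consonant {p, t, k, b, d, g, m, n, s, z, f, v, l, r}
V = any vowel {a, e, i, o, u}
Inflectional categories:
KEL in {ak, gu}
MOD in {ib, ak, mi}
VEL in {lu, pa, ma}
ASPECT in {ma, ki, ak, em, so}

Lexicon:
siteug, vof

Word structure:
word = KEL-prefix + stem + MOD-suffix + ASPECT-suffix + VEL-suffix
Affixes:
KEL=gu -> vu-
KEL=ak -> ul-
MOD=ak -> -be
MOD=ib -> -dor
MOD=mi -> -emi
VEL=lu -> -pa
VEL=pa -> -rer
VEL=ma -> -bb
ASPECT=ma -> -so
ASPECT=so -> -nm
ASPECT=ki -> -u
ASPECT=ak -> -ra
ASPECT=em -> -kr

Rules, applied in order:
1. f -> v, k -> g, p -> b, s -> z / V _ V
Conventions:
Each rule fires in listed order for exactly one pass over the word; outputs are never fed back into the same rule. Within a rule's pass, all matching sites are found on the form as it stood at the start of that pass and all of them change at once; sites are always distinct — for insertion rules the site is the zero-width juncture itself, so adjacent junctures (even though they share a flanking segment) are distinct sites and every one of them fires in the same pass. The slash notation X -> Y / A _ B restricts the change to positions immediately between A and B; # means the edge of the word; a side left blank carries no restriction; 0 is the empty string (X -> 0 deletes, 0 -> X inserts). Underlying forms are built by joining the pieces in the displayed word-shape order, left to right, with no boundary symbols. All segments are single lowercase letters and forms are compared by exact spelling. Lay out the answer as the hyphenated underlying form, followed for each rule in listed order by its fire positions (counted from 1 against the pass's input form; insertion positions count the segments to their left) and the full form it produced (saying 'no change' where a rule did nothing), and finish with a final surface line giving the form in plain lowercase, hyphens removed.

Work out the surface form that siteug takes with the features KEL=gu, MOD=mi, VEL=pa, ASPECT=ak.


underlying: vu-siteug-emi-ra-rer
1. f -> v, k -> g, p -> b, s -> z / V _ V: fires at position(s) 3: vuziteugemirarer
surface: vuziteugemirarer


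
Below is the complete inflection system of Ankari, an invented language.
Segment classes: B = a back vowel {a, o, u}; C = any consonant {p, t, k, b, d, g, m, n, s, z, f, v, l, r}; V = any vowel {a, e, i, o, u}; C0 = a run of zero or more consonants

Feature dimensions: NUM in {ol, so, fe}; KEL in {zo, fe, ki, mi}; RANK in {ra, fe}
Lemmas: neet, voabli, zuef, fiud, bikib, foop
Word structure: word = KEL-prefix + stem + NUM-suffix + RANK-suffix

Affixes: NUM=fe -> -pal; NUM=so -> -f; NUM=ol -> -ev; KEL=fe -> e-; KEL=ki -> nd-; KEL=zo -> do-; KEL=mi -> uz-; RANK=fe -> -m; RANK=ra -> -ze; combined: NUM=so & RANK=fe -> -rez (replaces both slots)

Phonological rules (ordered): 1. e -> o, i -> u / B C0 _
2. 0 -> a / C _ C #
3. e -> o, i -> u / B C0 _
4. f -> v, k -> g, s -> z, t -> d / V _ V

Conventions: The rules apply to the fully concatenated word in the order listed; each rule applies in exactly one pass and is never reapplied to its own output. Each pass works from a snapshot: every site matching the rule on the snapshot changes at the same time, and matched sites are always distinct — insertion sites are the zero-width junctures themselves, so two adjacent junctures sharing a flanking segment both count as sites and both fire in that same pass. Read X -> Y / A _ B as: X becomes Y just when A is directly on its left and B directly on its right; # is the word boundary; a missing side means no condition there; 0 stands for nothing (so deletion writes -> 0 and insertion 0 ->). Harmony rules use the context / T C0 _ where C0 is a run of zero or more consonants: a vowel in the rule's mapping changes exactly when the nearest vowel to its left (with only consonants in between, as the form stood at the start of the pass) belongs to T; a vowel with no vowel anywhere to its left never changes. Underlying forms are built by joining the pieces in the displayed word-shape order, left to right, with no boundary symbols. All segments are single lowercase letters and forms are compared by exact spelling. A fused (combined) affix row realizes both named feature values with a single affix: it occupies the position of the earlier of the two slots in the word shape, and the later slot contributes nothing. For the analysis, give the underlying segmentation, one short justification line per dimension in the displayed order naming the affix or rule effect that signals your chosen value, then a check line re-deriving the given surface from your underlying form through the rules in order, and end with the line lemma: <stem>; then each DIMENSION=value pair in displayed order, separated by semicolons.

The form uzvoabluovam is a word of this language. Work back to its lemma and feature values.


underlying: uz-voabli-ev-m
NUM=ol - signalled by the affix -ev
KEL=mi - signalled by the affix uz-
RANK=fe - signalled by the affix -m
check: uzvoablievm -> uzvoabluevm -> uzvoabluevam -> uzvoabluovam -> uzvoabluovam
lemma: voabli; NUM=ol; KEL=mi; RANK=fe


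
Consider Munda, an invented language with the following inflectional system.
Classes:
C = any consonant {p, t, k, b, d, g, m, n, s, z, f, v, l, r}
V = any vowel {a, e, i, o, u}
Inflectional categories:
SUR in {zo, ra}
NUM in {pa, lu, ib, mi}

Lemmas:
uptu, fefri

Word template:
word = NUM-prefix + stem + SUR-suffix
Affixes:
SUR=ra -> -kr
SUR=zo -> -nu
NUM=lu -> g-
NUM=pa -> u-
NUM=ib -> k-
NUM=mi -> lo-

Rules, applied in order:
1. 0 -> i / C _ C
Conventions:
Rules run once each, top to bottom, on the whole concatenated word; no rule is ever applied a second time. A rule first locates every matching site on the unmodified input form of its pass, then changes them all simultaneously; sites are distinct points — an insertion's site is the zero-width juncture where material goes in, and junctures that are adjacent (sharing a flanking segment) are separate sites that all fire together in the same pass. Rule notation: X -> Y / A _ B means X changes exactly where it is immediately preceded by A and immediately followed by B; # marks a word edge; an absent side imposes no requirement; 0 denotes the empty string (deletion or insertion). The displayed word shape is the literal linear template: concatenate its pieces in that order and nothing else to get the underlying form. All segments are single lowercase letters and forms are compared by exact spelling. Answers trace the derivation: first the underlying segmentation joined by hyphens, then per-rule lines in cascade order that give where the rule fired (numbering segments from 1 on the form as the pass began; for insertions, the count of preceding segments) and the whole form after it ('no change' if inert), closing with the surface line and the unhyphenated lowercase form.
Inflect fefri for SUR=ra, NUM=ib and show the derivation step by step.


underlying: k-fefri-kr
1. 0 -> i / C _ C: inserts after position(s) 1, 4, 7: kifefirikir
surface: kifefirikir


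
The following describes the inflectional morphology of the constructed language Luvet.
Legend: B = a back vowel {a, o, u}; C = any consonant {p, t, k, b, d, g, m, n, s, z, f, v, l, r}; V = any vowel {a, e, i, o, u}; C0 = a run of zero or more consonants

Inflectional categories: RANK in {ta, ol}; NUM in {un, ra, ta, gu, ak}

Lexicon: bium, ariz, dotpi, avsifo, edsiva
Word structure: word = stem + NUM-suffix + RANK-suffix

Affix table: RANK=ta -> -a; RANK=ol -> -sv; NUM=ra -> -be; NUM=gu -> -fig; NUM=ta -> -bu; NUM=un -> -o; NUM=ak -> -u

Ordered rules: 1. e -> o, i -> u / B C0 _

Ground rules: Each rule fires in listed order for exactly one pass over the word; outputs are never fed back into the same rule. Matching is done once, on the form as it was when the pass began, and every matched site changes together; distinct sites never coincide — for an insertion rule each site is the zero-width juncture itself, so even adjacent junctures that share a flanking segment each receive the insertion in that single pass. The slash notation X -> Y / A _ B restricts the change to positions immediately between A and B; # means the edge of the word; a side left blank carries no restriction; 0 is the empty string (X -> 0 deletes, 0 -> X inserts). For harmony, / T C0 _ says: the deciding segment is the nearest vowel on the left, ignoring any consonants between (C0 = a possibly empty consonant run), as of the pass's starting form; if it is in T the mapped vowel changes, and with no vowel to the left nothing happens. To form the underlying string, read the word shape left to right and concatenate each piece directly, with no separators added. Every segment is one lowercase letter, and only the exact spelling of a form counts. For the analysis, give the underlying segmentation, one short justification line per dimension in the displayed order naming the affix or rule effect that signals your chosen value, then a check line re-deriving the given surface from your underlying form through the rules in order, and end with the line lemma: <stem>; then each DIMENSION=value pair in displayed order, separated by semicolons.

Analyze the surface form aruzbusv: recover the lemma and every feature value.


underlying: ariz-bu-sv
RANK=ol - signalled by the affix -sv
NUM=ta - signalled by the affix -bu
check: arizbusv -> aruzbusv
lemma: ariz; RANK=ol; NUM=ta


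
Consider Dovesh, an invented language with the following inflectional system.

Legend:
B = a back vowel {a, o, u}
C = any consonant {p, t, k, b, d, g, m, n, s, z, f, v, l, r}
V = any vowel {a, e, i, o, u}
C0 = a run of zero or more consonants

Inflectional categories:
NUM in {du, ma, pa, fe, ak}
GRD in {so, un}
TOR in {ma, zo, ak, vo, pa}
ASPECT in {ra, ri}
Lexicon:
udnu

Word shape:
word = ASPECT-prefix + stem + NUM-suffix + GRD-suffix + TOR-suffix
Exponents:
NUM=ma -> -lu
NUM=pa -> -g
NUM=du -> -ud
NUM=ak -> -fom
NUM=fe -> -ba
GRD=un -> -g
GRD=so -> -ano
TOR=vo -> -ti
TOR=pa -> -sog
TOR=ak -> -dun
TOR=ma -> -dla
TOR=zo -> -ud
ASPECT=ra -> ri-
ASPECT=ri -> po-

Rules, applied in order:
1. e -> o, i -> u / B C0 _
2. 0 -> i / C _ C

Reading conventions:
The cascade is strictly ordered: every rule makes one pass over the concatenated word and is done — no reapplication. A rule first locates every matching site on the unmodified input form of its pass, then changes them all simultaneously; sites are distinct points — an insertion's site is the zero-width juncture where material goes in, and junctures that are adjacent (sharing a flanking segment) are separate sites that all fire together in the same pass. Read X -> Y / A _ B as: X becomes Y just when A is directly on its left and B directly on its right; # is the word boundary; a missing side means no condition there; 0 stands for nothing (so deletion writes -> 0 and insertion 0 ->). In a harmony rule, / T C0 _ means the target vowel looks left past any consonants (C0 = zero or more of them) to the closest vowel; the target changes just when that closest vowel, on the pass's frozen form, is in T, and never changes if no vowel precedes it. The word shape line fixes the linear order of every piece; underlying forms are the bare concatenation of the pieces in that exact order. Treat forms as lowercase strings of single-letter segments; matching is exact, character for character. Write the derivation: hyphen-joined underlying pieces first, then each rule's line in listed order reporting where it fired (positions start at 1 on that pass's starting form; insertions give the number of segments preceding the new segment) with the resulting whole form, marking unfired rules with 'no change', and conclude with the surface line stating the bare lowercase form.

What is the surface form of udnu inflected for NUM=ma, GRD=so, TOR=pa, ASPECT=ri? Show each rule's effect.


underlying: po-udnu-lu-ano-sog
1. e -> o, i -> u / B C0 _: no change
2. 0 -> i / C _ C: inserts after position(s) 4: poudinuluanosog
surface: poudinuluanosog


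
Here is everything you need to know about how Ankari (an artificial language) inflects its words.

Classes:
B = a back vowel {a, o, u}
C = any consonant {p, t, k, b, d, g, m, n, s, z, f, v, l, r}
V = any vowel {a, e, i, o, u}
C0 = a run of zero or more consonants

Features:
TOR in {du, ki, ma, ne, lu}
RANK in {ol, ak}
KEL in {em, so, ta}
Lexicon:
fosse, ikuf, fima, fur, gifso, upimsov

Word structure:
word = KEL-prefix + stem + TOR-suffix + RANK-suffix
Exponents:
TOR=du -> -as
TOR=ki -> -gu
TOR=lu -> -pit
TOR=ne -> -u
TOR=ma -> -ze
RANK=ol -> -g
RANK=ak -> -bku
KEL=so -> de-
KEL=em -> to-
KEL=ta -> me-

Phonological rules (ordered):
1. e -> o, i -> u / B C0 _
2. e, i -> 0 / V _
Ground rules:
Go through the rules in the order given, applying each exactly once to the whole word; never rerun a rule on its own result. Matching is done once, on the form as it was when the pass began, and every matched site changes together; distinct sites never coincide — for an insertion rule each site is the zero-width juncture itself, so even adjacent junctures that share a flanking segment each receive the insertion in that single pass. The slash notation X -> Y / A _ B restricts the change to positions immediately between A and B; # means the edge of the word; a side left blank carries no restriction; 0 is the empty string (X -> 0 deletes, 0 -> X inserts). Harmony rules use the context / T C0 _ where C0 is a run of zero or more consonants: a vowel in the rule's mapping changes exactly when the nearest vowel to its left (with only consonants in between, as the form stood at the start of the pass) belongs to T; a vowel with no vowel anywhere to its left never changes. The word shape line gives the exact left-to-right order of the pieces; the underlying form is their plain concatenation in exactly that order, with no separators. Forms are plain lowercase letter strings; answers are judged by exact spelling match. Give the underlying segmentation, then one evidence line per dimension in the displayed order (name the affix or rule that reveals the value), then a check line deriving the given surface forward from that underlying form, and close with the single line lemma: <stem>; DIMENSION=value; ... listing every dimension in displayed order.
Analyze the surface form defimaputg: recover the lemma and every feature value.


underlying: de-fima-pit-g
TOR=lu - signalled by the affix -pit
RANK=ol - signalled by the affix -g
KEL=so - signalled by the affix de-
check: defimapitg -> defimaputg -> defimaputg
lemma: fima; TOR=lu; RANK=ol; KEL=so


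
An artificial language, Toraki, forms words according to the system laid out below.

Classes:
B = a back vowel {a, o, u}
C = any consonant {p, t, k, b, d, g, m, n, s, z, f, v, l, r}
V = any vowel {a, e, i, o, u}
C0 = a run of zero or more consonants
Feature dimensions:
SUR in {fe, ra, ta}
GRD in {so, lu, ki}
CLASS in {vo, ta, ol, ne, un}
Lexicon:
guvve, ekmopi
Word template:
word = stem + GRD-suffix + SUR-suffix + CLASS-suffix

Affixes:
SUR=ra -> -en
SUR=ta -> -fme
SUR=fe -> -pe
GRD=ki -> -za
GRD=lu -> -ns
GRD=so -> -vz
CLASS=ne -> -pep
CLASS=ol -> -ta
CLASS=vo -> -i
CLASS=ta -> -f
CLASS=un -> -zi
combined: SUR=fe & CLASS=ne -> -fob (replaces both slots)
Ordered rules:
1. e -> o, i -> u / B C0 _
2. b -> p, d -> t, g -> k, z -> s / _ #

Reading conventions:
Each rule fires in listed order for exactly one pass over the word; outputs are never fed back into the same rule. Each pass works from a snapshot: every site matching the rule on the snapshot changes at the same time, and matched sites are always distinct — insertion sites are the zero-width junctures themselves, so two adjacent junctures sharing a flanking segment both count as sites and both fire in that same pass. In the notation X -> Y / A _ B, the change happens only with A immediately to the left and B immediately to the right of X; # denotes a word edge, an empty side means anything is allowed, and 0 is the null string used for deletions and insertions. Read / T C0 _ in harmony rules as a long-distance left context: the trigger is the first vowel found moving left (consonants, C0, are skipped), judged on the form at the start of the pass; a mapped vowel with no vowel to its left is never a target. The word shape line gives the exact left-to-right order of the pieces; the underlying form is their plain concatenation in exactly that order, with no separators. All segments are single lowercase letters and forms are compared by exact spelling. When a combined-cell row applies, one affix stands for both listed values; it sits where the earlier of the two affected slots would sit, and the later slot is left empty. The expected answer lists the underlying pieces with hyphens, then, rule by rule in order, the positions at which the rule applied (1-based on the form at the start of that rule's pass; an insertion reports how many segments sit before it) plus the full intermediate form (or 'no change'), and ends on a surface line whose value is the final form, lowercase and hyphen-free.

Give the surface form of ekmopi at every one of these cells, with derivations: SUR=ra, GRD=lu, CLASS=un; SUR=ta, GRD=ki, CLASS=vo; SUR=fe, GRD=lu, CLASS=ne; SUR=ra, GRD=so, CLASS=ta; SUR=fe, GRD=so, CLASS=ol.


cell SUR=ra, GRD=lu, CLASS=un:
underlying: ekmopi-ns-en-zi
1. e -> o, i -> u / B C0 _: fires at position(s) 6: ekmopunsenzi
2. b -> p, d -> t, g -> k, z -> s / _ #: no change
surface: ekmopunsenzi

cell SUR=ta, GRD=ki, CLASS=vo:
underlying: ekmopi-za-fme-i
1. e -> o, i -> u / B C0 _: fires at position(s) 6, 11: ekmopuzafmoi
2. b -> p, d -> t, g -> k, z -> s / _ #: no change
surface: ekmopuzafmoi

cell SUR=fe, GRD=lu, CLASS=ne:
underlying: ekmopi-ns-fob
1. e -> o, i -> u / B C0 _: fires at position(s) 6: ekmopunsfob
2. b -> p, d -> t, g -> k, z -> s / _ #: fires at position(s) 11: ekmopunsfop
surface: ekmopunsfop

cell SUR=ra, GRD=so, CLASS=ta:
underlying: ekmopi-vz-en-f
1. e -> o, i -> u / B C0 _: fires at position(s) 6: ekmopuvzenf
2. b -> p, d -> t, g -> k, z -> s / _ #: no change
surface: ekmopuvzenf

cell SUR=fe, GRD=so, CLASS=ol:
underlying: ekmopi-vz-pe-ta
1. e -> o, i -> u / B C0 _: fires at position(s) 6: ekmopuvzpeta
2. b -> p, d -> t, g -> k, z -> s / _ #: no change
surface: ekmopuvzpeta


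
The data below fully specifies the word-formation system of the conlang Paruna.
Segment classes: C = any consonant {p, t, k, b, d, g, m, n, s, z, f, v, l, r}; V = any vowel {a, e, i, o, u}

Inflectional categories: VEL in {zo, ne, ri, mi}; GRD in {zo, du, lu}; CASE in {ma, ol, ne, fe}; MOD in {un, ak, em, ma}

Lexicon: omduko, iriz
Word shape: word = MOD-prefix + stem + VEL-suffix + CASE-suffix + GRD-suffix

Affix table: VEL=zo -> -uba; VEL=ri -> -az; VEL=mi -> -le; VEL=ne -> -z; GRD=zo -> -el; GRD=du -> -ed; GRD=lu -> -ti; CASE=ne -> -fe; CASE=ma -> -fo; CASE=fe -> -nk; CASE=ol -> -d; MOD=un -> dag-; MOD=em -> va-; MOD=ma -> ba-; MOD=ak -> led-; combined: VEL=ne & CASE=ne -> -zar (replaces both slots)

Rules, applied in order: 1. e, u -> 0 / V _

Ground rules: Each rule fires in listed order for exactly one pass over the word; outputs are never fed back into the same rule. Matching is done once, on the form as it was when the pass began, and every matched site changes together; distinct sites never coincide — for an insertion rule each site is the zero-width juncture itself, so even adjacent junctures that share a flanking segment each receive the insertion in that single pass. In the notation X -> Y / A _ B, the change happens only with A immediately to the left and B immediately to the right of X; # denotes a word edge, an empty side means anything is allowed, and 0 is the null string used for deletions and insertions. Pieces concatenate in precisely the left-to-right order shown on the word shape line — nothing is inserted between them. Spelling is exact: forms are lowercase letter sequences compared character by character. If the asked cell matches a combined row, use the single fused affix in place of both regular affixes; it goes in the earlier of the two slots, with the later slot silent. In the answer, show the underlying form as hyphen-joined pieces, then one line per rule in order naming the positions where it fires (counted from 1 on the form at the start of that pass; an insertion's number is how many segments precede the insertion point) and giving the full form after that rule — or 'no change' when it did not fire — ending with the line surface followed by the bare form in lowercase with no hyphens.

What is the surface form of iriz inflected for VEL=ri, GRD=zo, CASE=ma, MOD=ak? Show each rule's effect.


underlying: led-iriz-az-fo-el
1. e, u -> 0 / V _: fires at position(s) 12: ledirizazfol
surface: ledirizazfol
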